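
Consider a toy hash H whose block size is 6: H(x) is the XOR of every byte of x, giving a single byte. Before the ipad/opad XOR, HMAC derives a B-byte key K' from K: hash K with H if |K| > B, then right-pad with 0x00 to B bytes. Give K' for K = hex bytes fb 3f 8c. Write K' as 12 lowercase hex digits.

fb3f8c000000

Key hex bytes fb 3f 8c is 3 bytes ≤ B = 6; zero-pad to 6 bytes: K' = fb 3f 8c 00 00 00.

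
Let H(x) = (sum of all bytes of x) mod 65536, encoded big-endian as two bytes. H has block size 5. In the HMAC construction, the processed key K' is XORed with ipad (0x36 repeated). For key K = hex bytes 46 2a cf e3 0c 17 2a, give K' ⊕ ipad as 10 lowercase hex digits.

Key hex bytes 46 2a cf e3 0c 17 2a is 7 bytes > B = 5, so hash it first: H(key) = 02 6f, then zero-pad to 5 bytes: K' = 02 6f 00 00 00.
XOR each byte with 0x36: 02⊕36=34, 6f⊕36=59, 00⊕36=36, 00⊕36=36, 00⊕36=36.

3459363636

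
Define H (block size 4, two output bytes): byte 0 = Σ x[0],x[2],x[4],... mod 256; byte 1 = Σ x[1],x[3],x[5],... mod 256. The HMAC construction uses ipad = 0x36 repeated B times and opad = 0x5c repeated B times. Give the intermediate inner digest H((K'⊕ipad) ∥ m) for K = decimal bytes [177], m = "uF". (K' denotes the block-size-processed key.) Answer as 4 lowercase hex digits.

32b2

Key decimal bytes [177] = b1 is 1 byte ≤ B = 4; zero-pad to 4 bytes: K' = b1 00 00 00.
K' ⊕ ipad = 87 36 36 36.
Inner input = 87 36 36 36 ∥ 75 46.
Inner hash: even-index sum = 306 mod 256 = 50; odd-index sum = 178 mod 256 = 178 → 32 b2.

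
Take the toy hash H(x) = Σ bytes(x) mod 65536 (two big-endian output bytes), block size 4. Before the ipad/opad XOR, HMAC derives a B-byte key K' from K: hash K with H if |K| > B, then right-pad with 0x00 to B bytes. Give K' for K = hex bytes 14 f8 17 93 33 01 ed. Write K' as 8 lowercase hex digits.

|K| = 7 > B = 4, so first hash the key.
H(K): sum = 20+248+23+147+51+1+237 = 727 → 02 d7.
Zero-pad H(K) = 02 d7 to 4 bytes: K' = 02 d7 00 00.

02d70000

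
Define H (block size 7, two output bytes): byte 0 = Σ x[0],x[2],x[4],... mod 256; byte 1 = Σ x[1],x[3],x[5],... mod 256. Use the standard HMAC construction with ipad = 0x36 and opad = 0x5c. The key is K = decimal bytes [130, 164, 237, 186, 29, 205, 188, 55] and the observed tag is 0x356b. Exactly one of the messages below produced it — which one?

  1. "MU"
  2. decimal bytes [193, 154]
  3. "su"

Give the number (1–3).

1

Key decimal bytes [130, 164, 237, 186, 29, 205, 188, 55] = 82 a4 ed ba 1d cd bc 37 is 8 bytes > B = 7, so hash it first: H(key) = 48 62, then zero-pad to 7 bytes: K' = 48 62 00 00 00 00 00.
K' ⊕ ipad = 7e 54 36 36 36 36 36; K' ⊕ opad = 14 3e 5c 5c 5c 5c 5c.
m1: inner = H(7e 54 36 36 36 36 36 4d 55) = 75 0d; tag = H(14 3e 5c 5c 5c 5c 5c 75 0d) = 356b ← matches
m2: inner = H(7e 54 36 36 36 36 36 c1 9a) = ba 81; tag = H(14 3e 5c 5c 5c 5c 5c ba 81) = a9b0
m3: inner = H(7e 54 36 36 36 36 36 73 75) = 95 33; tag = H(14 3e 5c 5c 5c 5c 5c 95 33) = 5b8b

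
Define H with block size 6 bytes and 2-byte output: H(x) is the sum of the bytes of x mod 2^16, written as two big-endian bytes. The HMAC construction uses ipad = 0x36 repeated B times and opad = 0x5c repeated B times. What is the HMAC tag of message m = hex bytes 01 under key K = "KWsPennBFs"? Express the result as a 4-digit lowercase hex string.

Key "KWsPennBFs" = 4b 57 73 50 65 6e 6e 42 46 73 is 10 bytes > B = 6, so hash it first: H(key) = 03 a1, then zero-pad to 6 bytes: K' = 03 a1 00 00 00 00.
K' ⊕ ipad = 35 97 36 36 36 36.  K' ⊕ opad = 5f fd 5c 5c 5c 5c.
Inner input = (K'⊕ipad) ∥ m = 35 97 36 36 36 36 ∥ 01.
Inner hash: sum = 53+151+54+54+54+54+1 = 421 → 01 a5.
Outer input = (K'⊕opad) ∥ inner = 5f fd 5c 5c 5c 5c ∥ 01 a5.
Outer hash (tag): sum = 95+253+92+92+92+92+1+165 = 882 → 03 72.

0372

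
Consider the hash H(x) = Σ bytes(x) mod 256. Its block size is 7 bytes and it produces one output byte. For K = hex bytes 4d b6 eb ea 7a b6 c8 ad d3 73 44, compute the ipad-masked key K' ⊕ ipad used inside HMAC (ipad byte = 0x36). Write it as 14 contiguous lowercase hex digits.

31363636363636

Key hex bytes 4d b6 eb ea 7a b6 c8 ad d3 73 44 is 11 bytes > B = 7, so hash it first: H(key) = 07, then zero-pad to 7 bytes: K' = 07 00 00 00 00 00 00.
XOR each byte with 0x36: 07⊕36=31, 00⊕36=36, 00⊕36=36, 00⊕36=36, 00⊕36=36, 00⊕36=36, 00⊕36=36.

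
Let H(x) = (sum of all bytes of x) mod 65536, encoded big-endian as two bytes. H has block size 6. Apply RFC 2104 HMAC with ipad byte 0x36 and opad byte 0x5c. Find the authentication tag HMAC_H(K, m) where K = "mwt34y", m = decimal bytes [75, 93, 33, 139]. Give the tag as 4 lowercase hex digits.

020a

Key "mwt34y" = 6d 77 74 33 34 79 is exactly B = 6 bytes: K' = 6d 77 74 33 34 79.
K' ⊕ ipad = 5b 41 42 05 02 4f.  K' ⊕ opad = 31 2b 28 6f 68 25.
Inner input = (K'⊕ipad) ∥ m = 5b 41 42 05 02 4f ∥ 4b 5d 21 8b.
Inner hash: sum = 91+65+66+5+2+79+75+93+33+139 = 648 → 02 88.
Outer input = (K'⊕opad) ∥ inner = 31 2b 28 6f 68 25 ∥ 02 88.
Outer hash (tag): sum = 49+43+40+111+104+37+2+136 = 522 → 02 0a.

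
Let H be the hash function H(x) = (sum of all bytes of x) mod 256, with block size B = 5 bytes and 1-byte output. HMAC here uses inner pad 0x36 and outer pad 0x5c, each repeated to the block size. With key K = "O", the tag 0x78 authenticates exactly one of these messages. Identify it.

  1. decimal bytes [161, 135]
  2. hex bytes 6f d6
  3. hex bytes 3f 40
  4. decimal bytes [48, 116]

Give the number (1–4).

Key "O" = 4f is 1 byte ≤ B = 5; zero-pad to 5 bytes: K' = 4f 00 00 00 00.
K' ⊕ ipad = 79 36 36 36 36; K' ⊕ opad = 13 5c 5c 5c 5c.
m1: inner = H(79 36 36 36 36 a1 87) = 79; tag = H(13 5c 5c 5c 5c 79) = fc
m2: inner = H(79 36 36 36 36 6f d6) = 96; tag = H(13 5c 5c 5c 5c 96) = 19
m3: inner = H(79 36 36 36 36 3f 40) = d0; tag = H(13 5c 5c 5c 5c d0) = 53
m4: inner = H(79 36 36 36 36 30 74) = f5; tag = H(13 5c 5c 5c 5c f5) = 78 ← matches

4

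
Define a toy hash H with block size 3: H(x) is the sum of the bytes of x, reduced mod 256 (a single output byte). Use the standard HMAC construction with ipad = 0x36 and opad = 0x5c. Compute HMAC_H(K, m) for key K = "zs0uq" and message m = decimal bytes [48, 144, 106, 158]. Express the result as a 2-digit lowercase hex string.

Key "zs0uq" = 7a 73 30 75 71 is 5 bytes > B = 3, so hash it first: H(key) = 03, then zero-pad to 3 bytes: K' = 03 00 00.
K' ⊕ ipad = 35 36 36.  K' ⊕ opad = 5f 5c 5c.
Inner input = (K'⊕ipad) ∥ m = 35 36 36 ∥ 30 90 6a 9e.
Inner hash: sum = 53+54+54+48+144+106+158 = 617; mod 256 = 105 → 69.
Outer input = (K'⊕opad) ∥ inner = 5f 5c 5c ∥ 69.
Outer hash (tag): sum = 95+92+92+105 = 384; mod 256 = 128 → 80.

80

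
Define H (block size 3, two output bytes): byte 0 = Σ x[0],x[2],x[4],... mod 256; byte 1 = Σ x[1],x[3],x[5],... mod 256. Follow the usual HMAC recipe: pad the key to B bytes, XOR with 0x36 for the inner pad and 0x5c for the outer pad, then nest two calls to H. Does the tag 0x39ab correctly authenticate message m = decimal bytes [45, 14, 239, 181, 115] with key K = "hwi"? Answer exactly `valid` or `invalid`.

valid

Key "hwi" = 68 77 69 is exactly B = 3 bytes: K' = 68 77 69.
K' ⊕ ipad = 5e 41 5f; K' ⊕ opad = 34 2b 35.
Inner hash: even-index sum = 384 mod 256 = 128; odd-index sum = 464 mod 256 = 208 → 80 d0.
Outer hash (recomputed tag): even-index sum = 313 mod 256 = 57; odd-index sum = 171 mod 256 = 171 → 39 ab.
Recomputed tag = 39ab; claimed = 39ab → match.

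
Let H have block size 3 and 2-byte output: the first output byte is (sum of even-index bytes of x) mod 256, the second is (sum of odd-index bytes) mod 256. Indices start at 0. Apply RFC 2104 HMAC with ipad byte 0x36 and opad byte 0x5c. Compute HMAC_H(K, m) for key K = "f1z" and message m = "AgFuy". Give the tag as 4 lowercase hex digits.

67e5

Key "f1z" = 66 31 7a is exactly B = 3 bytes: K' = 66 31 7a.
K' ⊕ ipad = 50 07 4c.  K' ⊕ opad = 3a 6d 26.
Inner input = (K'⊕ipad) ∥ m = 50 07 4c ∥ 41 67 46 75 79.
Inner hash: even-index sum = 376 mod 256 = 120; odd-index sum = 263 mod 256 = 7 → 78 07.
Outer input = (K'⊕opad) ∥ inner = 3a 6d 26 ∥ 78 07.
Outer hash (tag): even-index sum = 103 mod 256 = 103; odd-index sum = 229 mod 256 = 229 → 67 e5.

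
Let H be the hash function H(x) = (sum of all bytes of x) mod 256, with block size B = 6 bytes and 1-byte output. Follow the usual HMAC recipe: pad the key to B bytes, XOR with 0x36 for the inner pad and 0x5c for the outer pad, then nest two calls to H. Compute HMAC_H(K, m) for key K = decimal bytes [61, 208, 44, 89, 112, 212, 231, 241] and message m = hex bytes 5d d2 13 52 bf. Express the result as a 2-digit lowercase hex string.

b7

Key decimal bytes [61, 208, 44, 89, 112, 212, 231, 241] = 3d d0 2c 59 70 d4 e7 f1 is 8 bytes > B = 6, so hash it first: H(key) = ae, then zero-pad to 6 bytes: K' = ae 00 00 00 00 00.
K' ⊕ ipad = 98 36 36 36 36 36.  K' ⊕ opad = f2 5c 5c 5c 5c 5c.
Inner input = (K'⊕ipad) ∥ m = 98 36 36 36 36 36 ∥ 5d d2 13 52 bf.
Inner hash: sum = 152+54+54+54+54+54+93+210+19+82+191 = 1017; mod 256 = 249 → f9.
Outer input = (K'⊕opad) ∥ inner = f2 5c 5c 5c 5c 5c ∥ f9.
Outer hash (tag): sum = 242+92+92+92+92+92+249 = 951; mod 256 = 183 → b7.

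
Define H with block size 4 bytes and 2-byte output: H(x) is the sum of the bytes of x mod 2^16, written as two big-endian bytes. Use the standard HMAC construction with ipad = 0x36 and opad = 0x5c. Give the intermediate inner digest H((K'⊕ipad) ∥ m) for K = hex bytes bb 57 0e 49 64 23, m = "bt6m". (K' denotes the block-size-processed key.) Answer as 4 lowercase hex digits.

02e2

Key hex bytes bb 57 0e 49 64 23 is 6 bytes > B = 4, so hash it first: H(key) = 01 f0, then zero-pad to 4 bytes: K' = 01 f0 00 00.
K' ⊕ ipad = 37 c6 36 36.
Inner input = 37 c6 36 36 ∥ 62 74 36 6d.
Inner hash: sum = 55+198+54+54+98+116+54+109 = 738 → 02 e2.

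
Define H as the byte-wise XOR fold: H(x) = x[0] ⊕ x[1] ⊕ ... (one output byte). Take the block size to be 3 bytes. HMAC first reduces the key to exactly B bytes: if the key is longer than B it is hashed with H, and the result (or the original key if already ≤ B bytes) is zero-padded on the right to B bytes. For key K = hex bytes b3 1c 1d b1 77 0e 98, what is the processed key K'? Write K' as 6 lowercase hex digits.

|K| = 7 > B = 3, so first hash the key.
H(K): XOR b3⊕1c⊕1d⊕b1⊕77⊕0e⊕98 = e2.
Zero-pad H(K) = e2 to 3 bytes: K' = e2 00 00.

e20000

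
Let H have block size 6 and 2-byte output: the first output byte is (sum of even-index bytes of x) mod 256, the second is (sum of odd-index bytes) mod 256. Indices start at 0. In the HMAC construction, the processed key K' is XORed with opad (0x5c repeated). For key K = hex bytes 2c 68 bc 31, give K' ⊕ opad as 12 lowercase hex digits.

Key hex bytes 2c 68 bc 31 is 4 bytes ≤ B = 6; zero-pad to 6 bytes: K' = 2c 68 bc 31 00 00.
XOR each byte with 0x5c: 2c⊕5c=70, 68⊕5c=34, bc⊕5c=e0, 31⊕5c=6d, 00⊕5c=5c, 00⊕5c=5c.

7034e06d5c5c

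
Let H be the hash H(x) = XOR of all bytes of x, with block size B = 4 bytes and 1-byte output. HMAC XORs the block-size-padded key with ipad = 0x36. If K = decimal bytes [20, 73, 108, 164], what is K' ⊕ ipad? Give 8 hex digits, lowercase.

227f5a92

Key decimal bytes [20, 73, 108, 164] = 14 49 6c a4 is exactly B = 4 bytes: K' = 14 49 6c a4.
XOR each byte with 0x36: 14⊕36=22, 49⊕36=7f, 6c⊕36=5a, a4⊕36=92.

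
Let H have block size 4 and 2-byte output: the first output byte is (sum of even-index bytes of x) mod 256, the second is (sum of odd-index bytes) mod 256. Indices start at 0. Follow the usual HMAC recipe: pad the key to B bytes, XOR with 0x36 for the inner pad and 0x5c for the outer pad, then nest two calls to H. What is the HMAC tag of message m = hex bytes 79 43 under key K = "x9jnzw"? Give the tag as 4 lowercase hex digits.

753f

Key "x9jnzw" = 78 39 6a 6e 7a 77 is 6 bytes > B = 4, so hash it first: H(key) = 5c 1e, then zero-pad to 4 bytes: K' = 5c 1e 00 00.
K' ⊕ ipad = 6a 28 36 36.  K' ⊕ opad = 00 42 5c 5c.
Inner input = (K'⊕ipad) ∥ m = 6a 28 36 36 ∥ 79 43.
Inner hash: even-index sum = 281 mod 256 = 25; odd-index sum = 161 mod 256 = 161 → 19 a1.
Outer input = (K'⊕opad) ∥ inner = 00 42 5c 5c ∥ 19 a1.
Outer hash (tag): even-index sum = 117 mod 256 = 117; odd-index sum = 319 mod 256 = 63 → 75 3f.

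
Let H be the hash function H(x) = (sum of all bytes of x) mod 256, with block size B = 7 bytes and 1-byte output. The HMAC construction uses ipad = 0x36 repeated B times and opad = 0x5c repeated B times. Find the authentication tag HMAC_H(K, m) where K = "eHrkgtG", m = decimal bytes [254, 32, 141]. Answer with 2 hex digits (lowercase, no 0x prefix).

51

Key "eHrkgtG" = 65 48 72 6b 67 74 47 is exactly B = 7 bytes: K' = 65 48 72 6b 67 74 47.
K' ⊕ ipad = 53 7e 44 5d 51 42 71.  K' ⊕ opad = 39 14 2e 37 3b 28 1b.
Inner input = (K'⊕ipad) ∥ m = 53 7e 44 5d 51 42 71 ∥ fe 20 8d.
Inner hash: sum = 83+126+68+93+81+66+113+254+32+141 = 1057; mod 256 = 33 → 21.
Outer input = (K'⊕opad) ∥ inner = 39 14 2e 37 3b 28 1b ∥ 21.
Outer hash (tag): sum = 57+20+46+55+59+40+27+33 = 337; mod 256 = 81 → 51.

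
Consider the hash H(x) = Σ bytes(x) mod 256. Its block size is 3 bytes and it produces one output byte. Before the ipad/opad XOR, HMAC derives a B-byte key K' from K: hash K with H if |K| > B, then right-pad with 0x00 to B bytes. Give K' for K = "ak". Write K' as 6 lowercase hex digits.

616b00

Key "ak" = 61 6b is 2 bytes ≤ B = 3; zero-pad to 3 bytes: K' = 61 6b 00.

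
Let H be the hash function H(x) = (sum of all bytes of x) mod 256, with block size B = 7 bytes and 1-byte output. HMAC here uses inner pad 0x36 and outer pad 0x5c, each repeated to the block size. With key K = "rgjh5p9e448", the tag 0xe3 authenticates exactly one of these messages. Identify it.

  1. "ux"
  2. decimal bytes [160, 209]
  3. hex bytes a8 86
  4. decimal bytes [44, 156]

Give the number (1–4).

1

Key "rgjh5p9e448" = 72 67 6a 68 35 70 39 65 34 34 38 is 11 bytes > B = 7, so hash it first: H(key) = 8e, then zero-pad to 7 bytes: K' = 8e 00 00 00 00 00 00.
K' ⊕ ipad = b8 36 36 36 36 36 36; K' ⊕ opad = d2 5c 5c 5c 5c 5c 5c.
m1: inner = H(b8 36 36 36 36 36 36 75 78) = e9; tag = H(d2 5c 5c 5c 5c 5c 5c e9) = e3 ← matches
m2: inner = H(b8 36 36 36 36 36 36 a0 d1) = 6d; tag = H(d2 5c 5c 5c 5c 5c 5c 6d) = 67
m3: inner = H(b8 36 36 36 36 36 36 a8 86) = 2a; tag = H(d2 5c 5c 5c 5c 5c 5c 2a) = 24
m4: inner = H(b8 36 36 36 36 36 36 2c 9c) = c4; tag = H(d2 5c 5c 5c 5c 5c 5c c4) = be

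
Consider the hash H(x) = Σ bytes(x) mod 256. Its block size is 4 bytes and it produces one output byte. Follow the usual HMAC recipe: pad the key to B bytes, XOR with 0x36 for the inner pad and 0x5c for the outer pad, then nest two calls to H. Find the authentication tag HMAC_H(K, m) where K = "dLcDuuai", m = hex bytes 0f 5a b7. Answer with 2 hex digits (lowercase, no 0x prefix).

Key "dLcDuuai" = 64 4c 63 44 75 75 61 69 is 8 bytes > B = 4, so hash it first: H(key) = 0b, then zero-pad to 4 bytes: K' = 0b 00 00 00.
K' ⊕ ipad = 3d 36 36 36.  K' ⊕ opad = 57 5c 5c 5c.
Inner input = (K'⊕ipad) ∥ m = 3d 36 36 36 ∥ 0f 5a b7.
Inner hash: sum = 61+54+54+54+15+90+183 = 511; mod 256 = 255 → ff.
Outer input = (K'⊕opad) ∥ inner = 57 5c 5c 5c ∥ ff.
Outer hash (tag): sum = 87+92+92+92+255 = 618; mod 256 = 106 → 6a.

6a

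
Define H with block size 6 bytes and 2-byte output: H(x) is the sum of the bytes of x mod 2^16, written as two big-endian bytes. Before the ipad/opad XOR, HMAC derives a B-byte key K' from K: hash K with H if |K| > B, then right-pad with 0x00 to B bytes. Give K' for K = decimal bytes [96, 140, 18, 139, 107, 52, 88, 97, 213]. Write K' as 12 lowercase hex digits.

03b600000000

|K| = 9 > B = 6, so first hash the key.
H(K): sum = 96+140+18+139+107+52+88+97+213 = 950 → 03 b6.
Zero-pad H(K) = 03 b6 to 6 bytes: K' = 03 b6 00 00 00 00.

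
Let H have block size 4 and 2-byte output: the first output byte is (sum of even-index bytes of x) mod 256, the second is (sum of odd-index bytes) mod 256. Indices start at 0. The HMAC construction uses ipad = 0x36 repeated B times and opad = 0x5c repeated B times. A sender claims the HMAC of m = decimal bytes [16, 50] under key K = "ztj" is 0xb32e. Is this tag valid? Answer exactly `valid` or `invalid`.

invalid

Key "ztj" = 7a 74 6a is 3 bytes ≤ B = 4; zero-pad to 4 bytes: K' = 7a 74 6a 00.
K' ⊕ ipad = 4c 42 5c 36; K' ⊕ opad = 26 28 36 5c.
Inner hash: even-index sum = 184 mod 256 = 184; odd-index sum = 170 mod 256 = 170 → b8 aa.
Outer hash (recomputed tag): even-index sum = 276 mod 256 = 20; odd-index sum = 302 mod 256 = 46 → 14 2e.
Recomputed tag = 142e; claimed = b32e → mismatch.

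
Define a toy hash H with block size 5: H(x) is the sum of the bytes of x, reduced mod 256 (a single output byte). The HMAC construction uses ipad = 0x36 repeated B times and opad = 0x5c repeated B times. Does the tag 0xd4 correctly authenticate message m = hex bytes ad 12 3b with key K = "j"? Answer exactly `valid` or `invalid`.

valid

Key "j" = 6a is 1 byte ≤ B = 5; zero-pad to 5 bytes: K' = 6a 00 00 00 00.
K' ⊕ ipad = 5c 36 36 36 36; K' ⊕ opad = 36 5c 5c 5c 5c.
Inner hash: sum = 92+54+54+54+54+173+18+59 = 558; mod 256 = 46 → 2e.
Outer hash (recomputed tag): sum = 54+92+92+92+92+46 = 468; mod 256 = 212 → d4.
Recomputed tag = d4; claimed = d4 → match.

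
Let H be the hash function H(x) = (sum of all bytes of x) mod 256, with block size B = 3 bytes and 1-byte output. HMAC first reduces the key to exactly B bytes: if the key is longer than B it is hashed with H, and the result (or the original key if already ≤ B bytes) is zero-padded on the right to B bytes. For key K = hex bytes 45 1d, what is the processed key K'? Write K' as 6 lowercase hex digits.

Key hex bytes 45 1d is 2 bytes ≤ B = 3; zero-pad to 3 bytes: K' = 45 1d 00.

451d00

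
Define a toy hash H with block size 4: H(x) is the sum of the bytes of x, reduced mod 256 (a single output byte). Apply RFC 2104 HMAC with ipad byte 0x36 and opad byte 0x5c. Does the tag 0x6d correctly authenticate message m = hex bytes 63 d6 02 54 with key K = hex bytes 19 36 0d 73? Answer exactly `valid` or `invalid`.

valid

Key hex bytes 19 36 0d 73 is exactly B = 4 bytes: K' = 19 36 0d 73.
K' ⊕ ipad = 2f 00 3b 45; K' ⊕ opad = 45 6a 51 2f.
Inner hash: sum = 47+0+59+69+99+214+2+84 = 574; mod 256 = 62 → 3e.
Outer hash (recomputed tag): sum = 69+106+81+47+62 = 365; mod 256 = 109 → 6d.
Recomputed tag = 6d; claimed = 6d → match.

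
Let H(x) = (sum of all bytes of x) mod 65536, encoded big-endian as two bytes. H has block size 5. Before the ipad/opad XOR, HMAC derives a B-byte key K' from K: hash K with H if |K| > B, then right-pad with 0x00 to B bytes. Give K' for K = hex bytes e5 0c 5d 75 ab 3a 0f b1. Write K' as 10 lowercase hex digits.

|K| = 8 > B = 5, so first hash the key.
H(K): sum = 229+12+93+117+171+58+15+177 = 872 → 03 68.
Zero-pad H(K) = 03 68 to 5 bytes: K' = 03 68 00 00 00.

0368000000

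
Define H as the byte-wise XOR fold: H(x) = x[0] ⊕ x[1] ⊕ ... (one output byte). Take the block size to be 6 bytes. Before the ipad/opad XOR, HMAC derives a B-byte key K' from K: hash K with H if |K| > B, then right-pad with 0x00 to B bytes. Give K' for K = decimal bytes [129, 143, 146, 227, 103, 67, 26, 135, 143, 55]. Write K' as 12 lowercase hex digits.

|K| = 10 > B = 6, so first hash the key.
H(K): XOR 81⊕8f⊕92⊕e3⊕67⊕43⊕1a⊕87⊕8f⊕37 = 7e.
Zero-pad H(K) = 7e to 6 bytes: K' = 7e 00 00 00 00 00.

7e0000000000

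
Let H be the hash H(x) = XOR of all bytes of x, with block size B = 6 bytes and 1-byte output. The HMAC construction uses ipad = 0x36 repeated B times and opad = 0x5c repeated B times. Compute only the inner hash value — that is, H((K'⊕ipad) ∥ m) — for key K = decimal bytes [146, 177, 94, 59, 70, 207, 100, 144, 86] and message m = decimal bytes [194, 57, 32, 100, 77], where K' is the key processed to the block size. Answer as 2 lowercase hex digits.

Key decimal bytes [146, 177, 94, 59, 70, 207, 100, 144, 86] = 92 b1 5e 3b 46 cf 64 90 56 is 9 bytes > B = 6, so hash it first: H(key) = 6d, then zero-pad to 6 bytes: K' = 6d 00 00 00 00 00.
K' ⊕ ipad = 5b 36 36 36 36 36.
Inner input = 5b 36 36 36 36 36 ∥ c2 39 20 64 4d.
Inner hash: XOR 5b⊕36⊕36⊕36⊕36⊕36⊕c2⊕39⊕20⊕64⊕4d = 9f.

9f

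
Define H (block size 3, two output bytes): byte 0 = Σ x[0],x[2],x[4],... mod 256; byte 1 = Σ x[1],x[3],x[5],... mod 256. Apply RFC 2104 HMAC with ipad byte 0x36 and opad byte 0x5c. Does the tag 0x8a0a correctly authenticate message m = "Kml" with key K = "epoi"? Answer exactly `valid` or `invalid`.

valid

Key "epoi" = 65 70 6f 69 is 4 bytes > B = 3, so hash it first: H(key) = d4 d9, then zero-pad to 3 bytes: K' = d4 d9 00.
K' ⊕ ipad = e2 ef 36; K' ⊕ opad = 88 85 5c.
Inner hash: even-index sum = 389 mod 256 = 133; odd-index sum = 422 mod 256 = 166 → 85 a6.
Outer hash (recomputed tag): even-index sum = 394 mod 256 = 138; odd-index sum = 266 mod 256 = 10 → 8a 0a.
Recomputed tag = 8a0a; claimed = 8a0a → match.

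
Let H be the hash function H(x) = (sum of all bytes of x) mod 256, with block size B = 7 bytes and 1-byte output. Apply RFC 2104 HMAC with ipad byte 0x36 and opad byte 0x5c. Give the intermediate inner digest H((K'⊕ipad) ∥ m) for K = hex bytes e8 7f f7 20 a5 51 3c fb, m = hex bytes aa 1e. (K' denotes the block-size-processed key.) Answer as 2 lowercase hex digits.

Key hex bytes e8 7f f7 20 a5 51 3c fb is 8 bytes > B = 7, so hash it first: H(key) = ab, then zero-pad to 7 bytes: K' = ab 00 00 00 00 00 00.
K' ⊕ ipad = 9d 36 36 36 36 36 36.
Inner input = 9d 36 36 36 36 36 36 ∥ aa 1e.
Inner hash: sum = 157+54+54+54+54+54+54+170+30 = 681; mod 256 = 169 → a9.

a9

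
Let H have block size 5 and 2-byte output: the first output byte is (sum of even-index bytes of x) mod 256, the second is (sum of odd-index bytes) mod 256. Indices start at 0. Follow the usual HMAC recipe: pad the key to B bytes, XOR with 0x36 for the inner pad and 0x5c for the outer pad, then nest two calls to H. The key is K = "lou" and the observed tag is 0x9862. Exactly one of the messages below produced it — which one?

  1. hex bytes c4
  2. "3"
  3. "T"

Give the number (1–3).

3

Key "lou" = 6c 6f 75 is 3 bytes ≤ B = 5; zero-pad to 5 bytes: K' = 6c 6f 75 00 00.
K' ⊕ ipad = 5a 59 43 36 36; K' ⊕ opad = 30 33 29 5c 5c.
m1: inner = H(5a 59 43 36 36 c4) = d3 53; tag = H(30 33 29 5c 5c d3 53) = 0862
m2: inner = H(5a 59 43 36 36 33) = d3 c2; tag = H(30 33 29 5c 5c d3 c2) = 7762
m3: inner = H(5a 59 43 36 36 54) = d3 e3; tag = H(30 33 29 5c 5c d3 e3) = 9862 ← matches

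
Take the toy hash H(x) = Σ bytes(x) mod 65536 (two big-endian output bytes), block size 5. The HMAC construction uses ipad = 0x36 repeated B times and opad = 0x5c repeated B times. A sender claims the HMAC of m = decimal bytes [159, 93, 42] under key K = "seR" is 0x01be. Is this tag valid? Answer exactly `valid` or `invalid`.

valid

Key "seR" = 73 65 52 is 3 bytes ≤ B = 5; zero-pad to 5 bytes: K' = 73 65 52 00 00.
K' ⊕ ipad = 45 53 64 36 36; K' ⊕ opad = 2f 39 0e 5c 5c.
Inner hash: sum = 69+83+100+54+54+159+93+42 = 654 → 02 8e.
Outer hash (recomputed tag): sum = 47+57+14+92+92+2+142 = 446 → 01 be.
Recomputed tag = 01be; claimed = 01be → match.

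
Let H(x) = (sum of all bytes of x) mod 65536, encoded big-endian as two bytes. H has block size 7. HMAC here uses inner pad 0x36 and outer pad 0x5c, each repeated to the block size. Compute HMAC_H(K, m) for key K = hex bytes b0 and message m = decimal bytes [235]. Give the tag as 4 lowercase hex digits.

03cb

Key hex bytes b0 is 1 byte ≤ B = 7; zero-pad to 7 bytes: K' = b0 00 00 00 00 00 00.
K' ⊕ ipad = 86 36 36 36 36 36 36.  K' ⊕ opad = ec 5c 5c 5c 5c 5c 5c.
Inner input = (K'⊕ipad) ∥ m = 86 36 36 36 36 36 36 ∥ eb.
Inner hash: sum = 134+54+54+54+54+54+54+235 = 693 → 02 b5.
Outer input = (K'⊕opad) ∥ inner = ec 5c 5c 5c 5c 5c 5c ∥ 02 b5.
Outer hash (tag): sum = 236+92+92+92+92+92+92+2+181 = 971 → 03 cb.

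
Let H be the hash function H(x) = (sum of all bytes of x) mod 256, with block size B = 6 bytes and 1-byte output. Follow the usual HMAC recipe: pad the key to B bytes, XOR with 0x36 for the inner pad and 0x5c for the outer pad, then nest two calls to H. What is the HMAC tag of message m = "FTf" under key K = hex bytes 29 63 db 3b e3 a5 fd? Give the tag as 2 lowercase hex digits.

66

Key hex bytes 29 63 db 3b e3 a5 fd is 7 bytes > B = 6, so hash it first: H(key) = 27, then zero-pad to 6 bytes: K' = 27 00 00 00 00 00.
K' ⊕ ipad = 11 36 36 36 36 36.  K' ⊕ opad = 7b 5c 5c 5c 5c 5c.
Inner input = (K'⊕ipad) ∥ m = 11 36 36 36 36 36 ∥ 46 54 66.
Inner hash: sum = 17+54+54+54+54+54+70+84+102 = 543; mod 256 = 31 → 1f.
Outer input = (K'⊕opad) ∥ inner = 7b 5c 5c 5c 5c 5c ∥ 1f.
Outer hash (tag): sum = 123+92+92+92+92+92+31 = 614; mod 256 = 102 → 66.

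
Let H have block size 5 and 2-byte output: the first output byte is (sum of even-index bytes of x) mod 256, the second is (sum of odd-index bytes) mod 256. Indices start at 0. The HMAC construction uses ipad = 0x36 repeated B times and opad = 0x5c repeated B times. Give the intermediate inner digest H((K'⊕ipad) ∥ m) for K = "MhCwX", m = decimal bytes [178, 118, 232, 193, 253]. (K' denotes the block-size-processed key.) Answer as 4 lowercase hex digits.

9536

Key "MhCwX" = 4d 68 43 77 58 is exactly B = 5 bytes: K' = 4d 68 43 77 58.
K' ⊕ ipad = 7b 5e 75 41 6e.
Inner input = 7b 5e 75 41 6e ∥ b2 76 e8 c1 fd.
Inner hash: even-index sum = 661 mod 256 = 149; odd-index sum = 822 mod 256 = 54 → 95 36.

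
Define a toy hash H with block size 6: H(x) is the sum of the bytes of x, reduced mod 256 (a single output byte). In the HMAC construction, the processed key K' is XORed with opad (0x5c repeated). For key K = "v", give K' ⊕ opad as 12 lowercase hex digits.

Key "v" = 76 is 1 byte ≤ B = 6; zero-pad to 6 bytes: K' = 76 00 00 00 00 00.
XOR each byte with 0x5c: 76⊕5c=2a, 00⊕5c=5c, 00⊕5c=5c, 00⊕5c=5c, 00⊕5c=5c, 00⊕5c=5c.

2a5c5c5c5c5c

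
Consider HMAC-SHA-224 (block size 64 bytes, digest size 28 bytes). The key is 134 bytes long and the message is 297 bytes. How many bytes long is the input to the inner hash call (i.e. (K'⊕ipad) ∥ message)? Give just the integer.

Key is 134 > 64 bytes, so it is hashed to 28 bytes then zero-padded to 64: |K'| = 64.
Inner input = (K'⊕ipad) ∥ m → 64 + 297 = 361 bytes.

361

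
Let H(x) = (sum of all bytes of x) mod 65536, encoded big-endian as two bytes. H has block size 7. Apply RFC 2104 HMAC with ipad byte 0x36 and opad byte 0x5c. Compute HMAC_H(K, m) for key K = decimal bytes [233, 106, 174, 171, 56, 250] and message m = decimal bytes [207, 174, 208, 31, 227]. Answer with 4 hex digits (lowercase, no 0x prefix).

050f

Key decimal bytes [233, 106, 174, 171, 56, 250] = e9 6a ae ab 38 fa is 6 bytes ≤ B = 7; zero-pad to 7 bytes: K' = e9 6a ae ab 38 fa 00.
K' ⊕ ipad = df 5c 98 9d 0e cc 36.  K' ⊕ opad = b5 36 f2 f7 64 a6 5c.
Inner input = (K'⊕ipad) ∥ m = df 5c 98 9d 0e cc 36 ∥ cf ae d0 1f e3.
Inner hash: sum = 223+92+152+157+14+204+54+207+174+208+31+227 = 1743 → 06 cf.
Outer input = (K'⊕opad) ∥ inner = b5 36 f2 f7 64 a6 5c ∥ 06 cf.
Outer hash (tag): sum = 181+54+242+247+100+166+92+6+207 = 1295 → 05 0f.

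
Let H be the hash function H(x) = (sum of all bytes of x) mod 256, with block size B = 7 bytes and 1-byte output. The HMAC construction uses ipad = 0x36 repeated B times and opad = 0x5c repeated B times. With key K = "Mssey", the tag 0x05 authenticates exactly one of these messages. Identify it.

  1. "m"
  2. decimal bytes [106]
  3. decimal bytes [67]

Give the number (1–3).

Key "Mssey" = 4d 73 73 65 79 is 5 bytes ≤ B = 7; zero-pad to 7 bytes: K' = 4d 73 73 65 79 00 00.
K' ⊕ ipad = 7b 45 45 53 4f 36 36; K' ⊕ opad = 11 2f 2f 39 25 5c 5c.
m1: inner = H(7b 45 45 53 4f 36 36 6d) = 80; tag = H(11 2f 2f 39 25 5c 5c 80) = 05 ← matches
m2: inner = H(7b 45 45 53 4f 36 36 6a) = 7d; tag = H(11 2f 2f 39 25 5c 5c 7d) = 02
m3: inner = H(7b 45 45 53 4f 36 36 43) = 56; tag = H(11 2f 2f 39 25 5c 5c 56) = db

1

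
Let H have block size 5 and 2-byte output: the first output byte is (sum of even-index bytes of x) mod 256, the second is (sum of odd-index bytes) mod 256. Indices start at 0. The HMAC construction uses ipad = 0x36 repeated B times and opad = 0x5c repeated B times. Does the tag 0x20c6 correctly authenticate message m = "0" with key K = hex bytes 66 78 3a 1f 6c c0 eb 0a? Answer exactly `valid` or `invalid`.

Key hex bytes 66 78 3a 1f 6c c0 eb 0a is 8 bytes > B = 5, so hash it first: H(key) = f7 61, then zero-pad to 5 bytes: K' = f7 61 00 00 00.
K' ⊕ ipad = c1 57 36 36 36; K' ⊕ opad = ab 3d 5c 5c 5c.
Inner hash: even-index sum = 301 mod 256 = 45; odd-index sum = 189 mod 256 = 189 → 2d bd.
Outer hash (recomputed tag): even-index sum = 544 mod 256 = 32; odd-index sum = 198 mod 256 = 198 → 20 c6.
Recomputed tag = 20c6; claimed = 20c6 → match.

valid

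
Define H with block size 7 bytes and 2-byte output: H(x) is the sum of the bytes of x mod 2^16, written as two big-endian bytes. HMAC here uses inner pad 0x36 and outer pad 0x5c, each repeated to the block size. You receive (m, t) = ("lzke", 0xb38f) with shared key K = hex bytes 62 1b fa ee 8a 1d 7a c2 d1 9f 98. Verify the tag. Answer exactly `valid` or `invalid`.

Key hex bytes 62 1b fa ee 8a 1d 7a c2 d1 9f 98 is 11 bytes > B = 7, so hash it first: H(key) = 06 50, then zero-pad to 7 bytes: K' = 06 50 00 00 00 00 00.
K' ⊕ ipad = 30 66 36 36 36 36 36; K' ⊕ opad = 5a 0c 5c 5c 5c 5c 5c.
Inner hash: sum = 48+102+54+54+54+54+54+108+122+107+101 = 858 → 03 5a.
Outer hash (recomputed tag): sum = 90+12+92+92+92+92+92+3+90 = 655 → 02 8f.
Recomputed tag = 028f; claimed = b38f → mismatch.

invalid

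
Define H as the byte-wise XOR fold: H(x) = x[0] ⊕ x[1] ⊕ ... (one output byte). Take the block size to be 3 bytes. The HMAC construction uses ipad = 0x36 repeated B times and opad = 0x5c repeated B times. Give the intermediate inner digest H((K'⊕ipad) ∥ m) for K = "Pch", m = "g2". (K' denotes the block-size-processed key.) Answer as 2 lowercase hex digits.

Key "Pch" = 50 63 68 is exactly B = 3 bytes: K' = 50 63 68.
K' ⊕ ipad = 66 55 5e.
Inner input = 66 55 5e ∥ 67 32.
Inner hash: XOR 66⊕55⊕5e⊕67⊕32 = 38.

38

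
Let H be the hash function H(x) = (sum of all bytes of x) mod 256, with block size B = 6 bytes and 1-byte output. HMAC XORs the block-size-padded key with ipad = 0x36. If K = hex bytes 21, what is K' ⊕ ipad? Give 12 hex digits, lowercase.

Key hex bytes 21 is 1 byte ≤ B = 6; zero-pad to 6 bytes: K' = 21 00 00 00 00 00.
XOR each byte with 0x36: 21⊕36=17, 00⊕36=36, 00⊕36=36, 00⊕36=36, 00⊕36=36, 00⊕36=36.

173636363636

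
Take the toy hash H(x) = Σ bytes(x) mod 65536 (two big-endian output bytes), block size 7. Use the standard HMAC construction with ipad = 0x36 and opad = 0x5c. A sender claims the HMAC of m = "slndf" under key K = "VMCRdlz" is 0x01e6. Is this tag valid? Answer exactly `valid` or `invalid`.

invalid

Key "VMCRdlz" = 56 4d 43 52 64 6c 7a is exactly B = 7 bytes: K' = 56 4d 43 52 64 6c 7a.
K' ⊕ ipad = 60 7b 75 64 52 5a 4c; K' ⊕ opad = 0a 11 1f 0e 38 30 26.
Inner hash: sum = 96+123+117+100+82+90+76+115+108+110+100+102 = 1219 → 04 c3.
Outer hash (recomputed tag): sum = 10+17+31+14+56+48+38+4+195 = 413 → 01 9d.
Recomputed tag = 019d; claimed = 01e6 → mismatch.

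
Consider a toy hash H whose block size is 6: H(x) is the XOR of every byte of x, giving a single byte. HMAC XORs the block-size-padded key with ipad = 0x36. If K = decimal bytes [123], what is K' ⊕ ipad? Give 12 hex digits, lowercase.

4d3636363636

Key decimal bytes [123] = 7b is 1 byte ≤ B = 6; zero-pad to 6 bytes: K' = 7b 00 00 00 00 00.
XOR each byte with 0x36: 7b⊕36=4d, 00⊕36=36, 00⊕36=36, 00⊕36=36, 00⊕36=36, 00⊕36=36.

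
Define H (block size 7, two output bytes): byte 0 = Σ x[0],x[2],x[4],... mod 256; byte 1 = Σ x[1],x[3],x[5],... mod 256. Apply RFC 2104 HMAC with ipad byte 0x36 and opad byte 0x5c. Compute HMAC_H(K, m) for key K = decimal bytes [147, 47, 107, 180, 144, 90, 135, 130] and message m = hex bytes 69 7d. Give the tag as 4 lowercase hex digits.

Key decimal bytes [147, 47, 107, 180, 144, 90, 135, 130] = 93 2f 6b b4 90 5a 87 82 is 8 bytes > B = 7, so hash it first: H(key) = 15 bf, then zero-pad to 7 bytes: K' = 15 bf 00 00 00 00 00.
K' ⊕ ipad = 23 89 36 36 36 36 36.  K' ⊕ opad = 49 e3 5c 5c 5c 5c 5c.
Inner input = (K'⊕ipad) ∥ m = 23 89 36 36 36 36 36 ∥ 69 7d.
Inner hash: even-index sum = 322 mod 256 = 66; odd-index sum = 350 mod 256 = 94 → 42 5e.
Outer input = (K'⊕opad) ∥ inner = 49 e3 5c 5c 5c 5c 5c ∥ 42 5e.
Outer hash (tag): even-index sum = 443 mod 256 = 187; odd-index sum = 477 mod 256 = 221 → bb dd.

bbdd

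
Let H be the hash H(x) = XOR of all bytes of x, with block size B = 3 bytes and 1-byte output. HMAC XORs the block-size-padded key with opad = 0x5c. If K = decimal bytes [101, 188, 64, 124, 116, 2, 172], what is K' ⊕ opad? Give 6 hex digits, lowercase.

Key decimal bytes [101, 188, 64, 124, 116, 2, 172] = 65 bc 40 7c 74 02 ac is 7 bytes > B = 3, so hash it first: H(key) = 3f, then zero-pad to 3 bytes: K' = 3f 00 00.
XOR each byte with 0x5c: 3f⊕5c=63, 00⊕5c=5c, 00⊕5c=5c.

635c5c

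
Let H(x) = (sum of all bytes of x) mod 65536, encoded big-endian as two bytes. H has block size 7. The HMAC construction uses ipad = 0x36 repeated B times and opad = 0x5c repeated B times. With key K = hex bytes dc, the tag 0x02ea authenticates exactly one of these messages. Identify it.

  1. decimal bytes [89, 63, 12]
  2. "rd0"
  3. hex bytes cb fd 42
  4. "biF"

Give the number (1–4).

4

Key hex bytes dc is 1 byte ≤ B = 7; zero-pad to 7 bytes: K' = dc 00 00 00 00 00 00.
K' ⊕ ipad = ea 36 36 36 36 36 36; K' ⊕ opad = 80 5c 5c 5c 5c 5c 5c.
m1: inner = H(ea 36 36 36 36 36 36 59 3f 0c) = 02 d2; tag = H(80 5c 5c 5c 5c 5c 5c 02 d2) = 037c
m2: inner = H(ea 36 36 36 36 36 36 72 64 30) = 03 34; tag = H(80 5c 5c 5c 5c 5c 5c 03 34) = 02df
m3: inner = H(ea 36 36 36 36 36 36 cb fd 42) = 04 38; tag = H(80 5c 5c 5c 5c 5c 5c 04 38) = 02e4
m4: inner = H(ea 36 36 36 36 36 36 62 69 46) = 03 3f; tag = H(80 5c 5c 5c 5c 5c 5c 03 3f) = 02ea ← matches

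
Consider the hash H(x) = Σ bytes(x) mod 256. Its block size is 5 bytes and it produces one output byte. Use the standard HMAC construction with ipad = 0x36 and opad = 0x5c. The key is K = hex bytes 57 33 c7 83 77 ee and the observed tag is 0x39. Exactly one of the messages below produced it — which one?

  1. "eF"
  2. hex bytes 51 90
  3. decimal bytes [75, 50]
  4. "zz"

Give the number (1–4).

Key hex bytes 57 33 c7 83 77 ee is 6 bytes > B = 5, so hash it first: H(key) = 39, then zero-pad to 5 bytes: K' = 39 00 00 00 00.
K' ⊕ ipad = 0f 36 36 36 36; K' ⊕ opad = 65 5c 5c 5c 5c.
m1: inner = H(0f 36 36 36 36 65 46) = 92; tag = H(65 5c 5c 5c 5c 92) = 67
m2: inner = H(0f 36 36 36 36 51 90) = c8; tag = H(65 5c 5c 5c 5c c8) = 9d
m3: inner = H(0f 36 36 36 36 4b 32) = 64; tag = H(65 5c 5c 5c 5c 64) = 39 ← matches
m4: inner = H(0f 36 36 36 36 7a 7a) = db; tag = H(65 5c 5c 5c 5c db) = b0

3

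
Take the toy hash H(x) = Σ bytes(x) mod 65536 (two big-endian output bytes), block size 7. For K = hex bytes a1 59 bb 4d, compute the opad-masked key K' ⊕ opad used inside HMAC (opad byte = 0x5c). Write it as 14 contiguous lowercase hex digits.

fd05e7115c5c5c

Key hex bytes a1 59 bb 4d is 4 bytes ≤ B = 7; zero-pad to 7 bytes: K' = a1 59 bb 4d 00 00 00.
XOR each byte with 0x5c: a1⊕5c=fd, 59⊕5c=05, bb⊕5c=e7, 4d⊕5c=11, 00⊕5c=5c, 00⊕5c=5c, 00⊕5c=5c.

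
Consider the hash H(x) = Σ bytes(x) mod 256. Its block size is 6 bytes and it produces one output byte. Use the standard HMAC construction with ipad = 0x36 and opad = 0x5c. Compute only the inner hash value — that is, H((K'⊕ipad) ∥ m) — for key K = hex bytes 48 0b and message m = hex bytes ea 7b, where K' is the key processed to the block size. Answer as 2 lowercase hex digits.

f8

Key hex bytes 48 0b is 2 bytes ≤ B = 6; zero-pad to 6 bytes: K' = 48 0b 00 00 00 00.
K' ⊕ ipad = 7e 3d 36 36 36 36.
Inner input = 7e 3d 36 36 36 36 ∥ ea 7b.
Inner hash: sum = 126+61+54+54+54+54+234+123 = 760; mod 256 = 248 → f8.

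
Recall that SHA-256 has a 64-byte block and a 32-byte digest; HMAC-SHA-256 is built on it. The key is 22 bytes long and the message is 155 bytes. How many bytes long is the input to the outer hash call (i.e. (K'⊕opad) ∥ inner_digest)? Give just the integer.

96

Key is 22 ≤ 64 bytes, zero-padded: |K'| = 64.
Outer input = (K'⊕opad) ∥ H(inner) → 64 + 32 = 96 bytes.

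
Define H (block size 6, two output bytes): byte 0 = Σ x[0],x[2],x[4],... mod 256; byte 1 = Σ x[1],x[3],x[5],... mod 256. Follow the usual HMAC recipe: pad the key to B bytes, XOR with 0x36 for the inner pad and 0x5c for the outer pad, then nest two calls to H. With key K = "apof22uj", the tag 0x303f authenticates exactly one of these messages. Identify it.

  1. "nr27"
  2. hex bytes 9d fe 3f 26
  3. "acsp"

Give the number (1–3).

1

Key "apof22uj" = 61 70 6f 66 32 32 75 6a is 8 bytes > B = 6, so hash it first: H(key) = 77 72, then zero-pad to 6 bytes: K' = 77 72 00 00 00 00.
K' ⊕ ipad = 41 44 36 36 36 36; K' ⊕ opad = 2b 2e 5c 5c 5c 5c.
m1: inner = H(41 44 36 36 36 36 6e 72 32 37) = 4d 59; tag = H(2b 2e 5c 5c 5c 5c 4d 59) = 303f ← matches
m2: inner = H(41 44 36 36 36 36 9d fe 3f 26) = 89 d4; tag = H(2b 2e 5c 5c 5c 5c 89 d4) = 6cba
m3: inner = H(41 44 36 36 36 36 61 63 73 70) = 81 83; tag = H(2b 2e 5c 5c 5c 5c 81 83) = 6469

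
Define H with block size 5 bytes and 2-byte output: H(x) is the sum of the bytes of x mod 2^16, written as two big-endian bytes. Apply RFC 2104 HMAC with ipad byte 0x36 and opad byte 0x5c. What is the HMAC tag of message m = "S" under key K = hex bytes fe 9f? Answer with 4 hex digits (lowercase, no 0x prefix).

02e1

Key hex bytes fe 9f is 2 bytes ≤ B = 5; zero-pad to 5 bytes: K' = fe 9f 00 00 00.
K' ⊕ ipad = c8 a9 36 36 36.  K' ⊕ opad = a2 c3 5c 5c 5c.
Inner input = (K'⊕ipad) ∥ m = c8 a9 36 36 36 ∥ 53.
Inner hash: sum = 200+169+54+54+54+83 = 614 → 02 66.
Outer input = (K'⊕opad) ∥ inner = a2 c3 5c 5c 5c ∥ 02 66.
Outer hash (tag): sum = 162+195+92+92+92+2+102 = 737 → 02 e1.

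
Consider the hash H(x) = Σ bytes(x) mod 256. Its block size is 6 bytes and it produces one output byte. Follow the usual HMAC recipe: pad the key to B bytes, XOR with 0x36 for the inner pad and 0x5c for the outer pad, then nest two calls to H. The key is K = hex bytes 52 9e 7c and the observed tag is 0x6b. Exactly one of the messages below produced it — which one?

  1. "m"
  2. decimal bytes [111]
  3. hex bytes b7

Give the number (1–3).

2

Key hex bytes 52 9e 7c is 3 bytes ≤ B = 6; zero-pad to 6 bytes: K' = 52 9e 7c 00 00 00.
K' ⊕ ipad = 64 a8 4a 36 36 36; K' ⊕ opad = 0e c2 20 5c 5c 5c.
m1: inner = H(64 a8 4a 36 36 36 6d) = 65; tag = H(0e c2 20 5c 5c 5c 65) = 69
m2: inner = H(64 a8 4a 36 36 36 6f) = 67; tag = H(0e c2 20 5c 5c 5c 67) = 6b ← matches
m3: inner = H(64 a8 4a 36 36 36 b7) = af; tag = H(0e c2 20 5c 5c 5c af) = b3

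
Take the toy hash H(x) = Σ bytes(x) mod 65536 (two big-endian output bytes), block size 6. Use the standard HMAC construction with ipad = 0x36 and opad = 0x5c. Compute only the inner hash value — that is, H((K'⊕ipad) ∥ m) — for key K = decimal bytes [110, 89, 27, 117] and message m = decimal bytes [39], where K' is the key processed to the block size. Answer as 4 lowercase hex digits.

01ca

Key decimal bytes [110, 89, 27, 117] = 6e 59 1b 75 is 4 bytes ≤ B = 6; zero-pad to 6 bytes: K' = 6e 59 1b 75 00 00.
K' ⊕ ipad = 58 6f 2d 43 36 36.
Inner input = 58 6f 2d 43 36 36 ∥ 27.
Inner hash: sum = 88+111+45+67+54+54+39 = 458 → 01 ca.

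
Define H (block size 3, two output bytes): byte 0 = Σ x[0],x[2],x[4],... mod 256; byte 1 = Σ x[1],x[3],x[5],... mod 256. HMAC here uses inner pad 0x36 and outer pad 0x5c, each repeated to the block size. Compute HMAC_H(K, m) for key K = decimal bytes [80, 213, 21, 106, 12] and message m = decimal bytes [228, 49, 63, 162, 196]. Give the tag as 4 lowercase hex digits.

Key decimal bytes [80, 213, 21, 106, 12] = 50 d5 15 6a 0c is 5 bytes > B = 3, so hash it first: H(key) = 71 3f, then zero-pad to 3 bytes: K' = 71 3f 00.
K' ⊕ ipad = 47 09 36.  K' ⊕ opad = 2d 63 5c.
Inner input = (K'⊕ipad) ∥ m = 47 09 36 ∥ e4 31 3f a2 c4.
Inner hash: even-index sum = 336 mod 256 = 80; odd-index sum = 496 mod 256 = 240 → 50 f0.
Outer input = (K'⊕opad) ∥ inner = 2d 63 5c ∥ 50 f0.
Outer hash (tag): even-index sum = 377 mod 256 = 121; odd-index sum = 179 mod 256 = 179 → 79 b3.

79b3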